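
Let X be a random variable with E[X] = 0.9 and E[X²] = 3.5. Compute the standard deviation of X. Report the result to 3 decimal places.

Var(X) = 3.5 − (0.9)² = 2.69
SD(X) = √2.69 ≈ 1.640

1.640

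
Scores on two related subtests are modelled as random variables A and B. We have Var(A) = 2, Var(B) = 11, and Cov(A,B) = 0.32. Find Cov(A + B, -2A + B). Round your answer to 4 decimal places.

6.6800

Cov(A + B, -2A + B) = (1)(-2)Var(A) + (1)(1)Var(B) + [(1)(1) + (1)(-2)]Cov(A,B)
= -2·2 + 1·11 + -1·0.32 = 6.68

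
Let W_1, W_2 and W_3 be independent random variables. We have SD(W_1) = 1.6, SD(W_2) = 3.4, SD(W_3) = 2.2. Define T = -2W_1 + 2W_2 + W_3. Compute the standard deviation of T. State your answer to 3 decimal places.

7.831

V(W_1) = 2.56, V(W_2) = 11.56, V(W_3) = 4.84
By independence, V(T) = (-2)²V(W_1) + (2)²V(W_2) + (1)²V(W_3)
= (-2)²·2.56 + (2)²·11.56 + (1)²·4.84 = 61.32
SD(T) = √61.32 ≈ 7.831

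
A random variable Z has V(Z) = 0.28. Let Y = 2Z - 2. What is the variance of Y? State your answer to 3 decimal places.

1.120

V(2Z - 2) = (2)²·V(Z) = 4·0.28 = 1.12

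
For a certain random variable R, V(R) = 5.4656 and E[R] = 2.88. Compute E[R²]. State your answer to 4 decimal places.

E[R²] = V(R) + (E[R])² = 5.4656 + (2.88)² = 13.76

13.7600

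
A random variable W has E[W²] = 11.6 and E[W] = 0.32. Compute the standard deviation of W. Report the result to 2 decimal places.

3.39

Var(W) = 11.6 − (0.32)² = 11.4976
SD(W) = √11.4976 ≈ 3.39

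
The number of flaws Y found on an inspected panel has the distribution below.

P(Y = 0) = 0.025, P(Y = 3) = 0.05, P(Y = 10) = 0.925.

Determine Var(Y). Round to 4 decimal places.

E[Y] = (0)(0.025) + (3)(0.05) + (10)(0.925) = 9.4
E[Y²] = (0)²(0.025) + (3)²(0.05) + (10)²(0.925) = 92.95
Var(Y) = E[Y²] − (E[Y])² = 92.95 − (9.4)² = 4.59

4.5900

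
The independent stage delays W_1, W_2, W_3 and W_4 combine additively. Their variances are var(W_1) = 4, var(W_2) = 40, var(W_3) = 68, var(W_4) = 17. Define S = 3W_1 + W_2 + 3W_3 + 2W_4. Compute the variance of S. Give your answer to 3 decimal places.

By independence, var(S) = (3)²var(W_1) + (1)²var(W_2) + (3)²var(W_3) + (2)²var(W_4)
= (3)²·4 + (1)²·40 + (3)²·68 + (2)²·17 = 756

756.000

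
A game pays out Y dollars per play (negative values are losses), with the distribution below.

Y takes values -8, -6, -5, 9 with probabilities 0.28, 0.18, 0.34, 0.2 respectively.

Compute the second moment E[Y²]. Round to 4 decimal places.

49.1000

E[Y²] = (-8)²(0.28) + (-6)²(0.18) + (-5)²(0.34) + (9)²(0.2) = 49.1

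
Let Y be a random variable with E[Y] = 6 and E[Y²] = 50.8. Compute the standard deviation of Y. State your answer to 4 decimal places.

V(Y) = 50.8 − (6)² = 14.8
SD(Y) = √14.8 ≈ 3.8471

3.8471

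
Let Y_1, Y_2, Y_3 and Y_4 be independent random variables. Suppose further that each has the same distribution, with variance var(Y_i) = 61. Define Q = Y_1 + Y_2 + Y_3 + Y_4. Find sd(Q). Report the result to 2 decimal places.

15.62

By independence, var(Q) = (1)²var(Y_1) + (1)²var(Y_2) + (1)²var(Y_3) + (1)²var(Y_4)
= (1)²·61 + (1)²·61 + (1)²·61 + (1)²·61 = 244
sd(Q) = √244 ≈ 15.62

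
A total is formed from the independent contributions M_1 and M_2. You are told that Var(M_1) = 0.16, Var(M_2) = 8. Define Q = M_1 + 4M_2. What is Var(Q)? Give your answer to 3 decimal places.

128.160

By independence, Var(Q) = (1)²Var(M_1) + (4)²Var(M_2)
= (1)²·0.16 + (4)²·8 = 128.16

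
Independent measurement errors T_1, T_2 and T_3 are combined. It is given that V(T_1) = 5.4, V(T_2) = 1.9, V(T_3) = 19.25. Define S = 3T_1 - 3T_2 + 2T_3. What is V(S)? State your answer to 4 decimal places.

142.7000

By independence, V(S) = (3)²V(T_1) + (-3)²V(T_2) + (2)²V(T_3)
= (3)²·5.4 + (-3)²·1.9 + (2)²·19.25 = 142.7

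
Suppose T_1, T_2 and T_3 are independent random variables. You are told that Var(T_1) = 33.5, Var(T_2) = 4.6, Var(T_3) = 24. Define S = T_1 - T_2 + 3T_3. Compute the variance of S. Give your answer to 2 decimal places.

By independence, Var(S) = (1)²Var(T_1) + (-1)²Var(T_2) + (3)²Var(T_3)
= (1)²·33.5 + (-1)²·4.6 + (3)²·24 = 254.1

254.10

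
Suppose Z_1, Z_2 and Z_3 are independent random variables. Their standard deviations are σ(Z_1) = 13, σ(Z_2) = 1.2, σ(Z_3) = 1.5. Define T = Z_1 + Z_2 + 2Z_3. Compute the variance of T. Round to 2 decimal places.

179.44

V(Z_1) = 169, V(Z_2) = 1.44, V(Z_3) = 2.25
By independence, V(T) = (1)²V(Z_1) + (1)²V(Z_2) + (2)²V(Z_3)
= (1)²·169 + (1)²·1.44 + (2)²·2.25 = 179.44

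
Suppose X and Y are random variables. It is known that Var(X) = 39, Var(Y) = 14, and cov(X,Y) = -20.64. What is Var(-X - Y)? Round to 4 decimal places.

11.7200

Var(-X - Y) = (-1)²·Var(X) + (-1)²·Var(Y) + 2·(-1)·(-1)·cov(X,Y)
= 1·39 + 1·14 + 2·-20.64 = 11.72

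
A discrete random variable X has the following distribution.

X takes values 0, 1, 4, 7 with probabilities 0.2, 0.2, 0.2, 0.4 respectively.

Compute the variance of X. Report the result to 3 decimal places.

E[X] = (0)(0.2) + (1)(0.2) + (4)(0.2) + (7)(0.4) = 3.8
E[X²] = (0)²(0.2) + (1)²(0.2) + (4)²(0.2) + (7)²(0.4) = 23
V(X) = E[X²] − (E[X])² = 23 − (3.8)² = 8.56

8.560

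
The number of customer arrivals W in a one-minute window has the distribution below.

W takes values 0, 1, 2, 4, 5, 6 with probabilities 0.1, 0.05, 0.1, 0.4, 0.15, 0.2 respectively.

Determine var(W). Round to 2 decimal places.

3.36

E[W] = (0)(0.1) + (1)(0.05) + (2)(0.1) + (4)(0.4) + (5)(0.15) + (6)(0.2) = 3.8
E[W²] = (0)²(0.1) + (1)²(0.05) + (2)²(0.1) + (4)²(0.4) + (5)²(0.15) + (6)²(0.2) = 17.8
var(W) = E[W²] − (E[W])² = 17.8 − (3.8)² = 3.36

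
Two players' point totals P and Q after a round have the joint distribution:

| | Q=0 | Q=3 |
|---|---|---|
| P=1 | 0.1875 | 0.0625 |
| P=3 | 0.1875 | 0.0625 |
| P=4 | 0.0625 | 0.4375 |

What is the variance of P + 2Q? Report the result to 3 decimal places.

E[P] = 3,  E[Q] = 1.6875,  E[PQ] = 6
Var(P) = 10.5 − (3)² = 1.5;  Var(Q) = 5.0625 − (1.6875)² = 2.21484375
Cov(P,Q) = 6 − (3)(1.6875) = 0.9375
Var(P + 2Q) = (1)²·1.5 + (2)²·2.21484375 + 2·(1)·(2)·0.9375 = 14.109375

14.109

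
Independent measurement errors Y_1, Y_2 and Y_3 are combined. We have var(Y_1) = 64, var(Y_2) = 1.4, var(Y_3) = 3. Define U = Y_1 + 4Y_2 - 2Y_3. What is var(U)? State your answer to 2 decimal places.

By independence, var(U) = (1)²var(Y_1) + (4)²var(Y_2) + (-2)²var(Y_3)
= (1)²·64 + (4)²·1.4 + (-2)²·3 = 98.4

98.40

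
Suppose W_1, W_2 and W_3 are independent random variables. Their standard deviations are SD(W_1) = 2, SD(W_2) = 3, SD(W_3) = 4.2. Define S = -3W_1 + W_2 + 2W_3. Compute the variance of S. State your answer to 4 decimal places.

var(W_1) = 4, var(W_2) = 9, var(W_3) = 17.64
By independence, var(S) = (-3)²var(W_1) + (1)²var(W_2) + (2)²var(W_3)
= (-3)²·4 + (1)²·9 + (2)²·17.64 = 115.56

115.5600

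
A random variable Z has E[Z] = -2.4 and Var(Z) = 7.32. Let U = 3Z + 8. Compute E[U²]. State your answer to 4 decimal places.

E[3Z + 8] = 3·-2.4 + 8 = 0.8
Var(3Z + 8) = (3)²·7.32 = 65.88
E[U²] = Var(U) + (E[U])² = 65.88 + (0.8)² = 66.52

66.5200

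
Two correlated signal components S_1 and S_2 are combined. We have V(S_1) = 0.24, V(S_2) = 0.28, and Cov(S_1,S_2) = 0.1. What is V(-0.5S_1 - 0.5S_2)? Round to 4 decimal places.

0.1800

V(-0.5S_1 - 0.5S_2) = (-0.5)²·V(S_1) + (-0.5)²·V(S_2) + 2·(-0.5)·(-0.5)·Cov(S_1,S_2)
= 0.25·0.24 + 0.25·0.28 + 0.5·0.1 = 0.18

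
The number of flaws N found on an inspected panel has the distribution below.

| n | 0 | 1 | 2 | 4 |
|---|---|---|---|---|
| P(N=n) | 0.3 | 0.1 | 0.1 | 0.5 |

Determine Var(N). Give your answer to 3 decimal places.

3.210

E[N] = (0)(0.3) + (1)(0.1) + (2)(0.1) + (4)(0.5) = 2.3
E[N²] = (0)²(0.3) + (1)²(0.1) + (2)²(0.1) + (4)²(0.5) = 8.5
Var(N) = E[N²] − (E[N])² = 8.5 − (2.3)² = 3.21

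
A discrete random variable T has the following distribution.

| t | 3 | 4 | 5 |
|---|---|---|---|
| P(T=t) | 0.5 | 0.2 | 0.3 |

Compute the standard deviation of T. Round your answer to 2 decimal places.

E[T] = (3)(0.5) + (4)(0.2) + (5)(0.3) = 3.8
E[T²] = (3)²(0.5) + (4)²(0.2) + (5)²(0.3) = 15.2
var(T) = E[T²] − (E[T])² = 15.2 − (3.8)² = 0.76
SD(T) = √0.76 ≈ 0.87

0.87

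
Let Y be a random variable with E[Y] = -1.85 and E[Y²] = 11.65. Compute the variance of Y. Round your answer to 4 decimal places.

Var(Y) = 11.65 − (-1.85)² = 8.2275

8.2275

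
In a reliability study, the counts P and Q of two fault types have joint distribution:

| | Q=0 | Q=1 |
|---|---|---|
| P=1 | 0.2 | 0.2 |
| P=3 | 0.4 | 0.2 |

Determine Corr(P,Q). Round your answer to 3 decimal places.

-0.167

E[P] = 2.2,  E[Q] = 0.4
E[PQ] = 0.8
Cov(P,Q) = E[PQ] − E[P]E[Q] = 0.8 − (2.2)(0.4) = -0.08
Var(P) = 0.96,  Var(Q) = 0.24
ρ = -0.08 / √(0.96·0.24) ≈ -0.167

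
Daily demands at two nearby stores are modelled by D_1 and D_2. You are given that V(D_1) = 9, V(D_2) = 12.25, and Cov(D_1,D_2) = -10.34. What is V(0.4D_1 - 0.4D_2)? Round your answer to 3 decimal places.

6.709

V(0.4D_1 - 0.4D_2) = (0.4)²·V(D_1) + (-0.4)²·V(D_2) + 2·(0.4)·(-0.4)·Cov(D_1,D_2)
= 0.16·9 + 0.16·12.25 + -0.32·-10.34 = 6.7088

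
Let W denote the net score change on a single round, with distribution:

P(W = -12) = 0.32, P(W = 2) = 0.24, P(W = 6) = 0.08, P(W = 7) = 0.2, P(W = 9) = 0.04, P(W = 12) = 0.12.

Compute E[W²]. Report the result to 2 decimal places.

E[W²] = (-12)²(0.32) + (2)²(0.24) + (6)²(0.08) + (7)²(0.2) + (9)²(0.04) + (12)²(0.12) = 80.24

80.24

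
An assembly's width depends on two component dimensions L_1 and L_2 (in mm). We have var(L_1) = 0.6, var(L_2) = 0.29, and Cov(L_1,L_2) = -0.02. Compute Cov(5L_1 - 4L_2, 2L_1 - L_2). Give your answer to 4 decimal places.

Cov(5L_1 - 4L_2, 2L_1 - L_2) = (5)(2)var(L_1) + (-4)(-1)var(L_2) + [(5)(-1) + (-4)(2)]Cov(L_1,L_2)
= 10·0.6 + 4·0.29 + -13·-0.02 = 7.42

7.4200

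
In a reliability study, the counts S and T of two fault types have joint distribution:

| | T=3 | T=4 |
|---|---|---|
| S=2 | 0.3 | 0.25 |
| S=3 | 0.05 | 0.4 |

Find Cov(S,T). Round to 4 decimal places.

E[S] = 2.45,  E[T] = 3.65
E[ST] = 9.05
Cov(S,T) = E[ST] − E[S]E[T] = 9.05 − (2.45)(3.65) = 0.1075

0.1075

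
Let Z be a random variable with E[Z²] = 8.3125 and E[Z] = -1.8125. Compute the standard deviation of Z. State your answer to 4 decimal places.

V(Z) = 8.3125 − (-1.8125)² = 5.02734375
SD(Z) = √5.02734375 ≈ 2.2422

2.2422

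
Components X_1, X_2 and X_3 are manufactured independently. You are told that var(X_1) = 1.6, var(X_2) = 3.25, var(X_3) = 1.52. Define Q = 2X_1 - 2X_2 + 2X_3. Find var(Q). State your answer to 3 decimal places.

25.480

By independence, var(Q) = (2)²var(X_1) + (-2)²var(X_2) + (2)²var(X_3)
= (2)²·1.6 + (-2)²·3.25 + (2)²·1.52 = 25.48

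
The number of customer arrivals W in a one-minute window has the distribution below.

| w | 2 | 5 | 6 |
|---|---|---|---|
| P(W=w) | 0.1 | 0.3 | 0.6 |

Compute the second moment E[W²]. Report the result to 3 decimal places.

E[W²] = (2)²(0.1) + (5)²(0.3) + (6)²(0.6) = 29.5

29.500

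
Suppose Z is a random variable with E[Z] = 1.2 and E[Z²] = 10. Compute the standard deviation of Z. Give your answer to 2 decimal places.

2.93

Var(Z) = 10 − (1.2)² = 8.56
σ(Z) = √8.56 ≈ 2.93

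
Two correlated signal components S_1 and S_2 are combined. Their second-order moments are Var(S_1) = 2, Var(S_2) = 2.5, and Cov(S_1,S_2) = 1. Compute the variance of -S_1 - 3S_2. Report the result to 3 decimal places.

30.500

Var(-S_1 - 3S_2) = (-1)²·Var(S_1) + (-3)²·Var(S_2) + 2·(-1)·(-3)·Cov(S_1,S_2)
= 1·2 + 9·2.5 + 6·1 = 30.5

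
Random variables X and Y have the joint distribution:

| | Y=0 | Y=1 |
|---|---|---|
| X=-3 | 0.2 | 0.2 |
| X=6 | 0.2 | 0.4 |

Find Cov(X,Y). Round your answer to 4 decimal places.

0.3600

E[X] = 2.4,  E[Y] = 0.6
E[XY] = 1.8
Cov(X,Y) = E[XY] − E[X]E[Y] = 1.8 − (2.4)(0.6) = 0.36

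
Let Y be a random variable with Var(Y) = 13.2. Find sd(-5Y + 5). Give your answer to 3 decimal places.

18.166

Var(-5Y + 5) = (-5)²·13.2 = 330
sd(-5Y + 5) = √330 ≈ 18.166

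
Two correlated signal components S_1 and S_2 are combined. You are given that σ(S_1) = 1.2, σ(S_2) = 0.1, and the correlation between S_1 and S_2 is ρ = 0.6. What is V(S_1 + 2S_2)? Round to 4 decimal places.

1.7680

V(S_1) = (1.2)² = 1.44;  V(S_2) = (0.1)² = 0.01
Cov(S_1,S_2) = ρ·σ(S_1)·σ(S_2) = 0.6·1.2·0.1 = 0.072
V(S_1 + 2S_2) = (1)²·V(S_1) + (2)²·V(S_2) + 2·(1)·(2)·Cov(S_1,S_2)
= 1·1.44 + 4·0.01 + 4·0.072 = 1.768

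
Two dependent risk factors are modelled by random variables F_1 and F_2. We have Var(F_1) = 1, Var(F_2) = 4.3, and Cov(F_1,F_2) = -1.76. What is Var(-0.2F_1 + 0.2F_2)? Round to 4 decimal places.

Var(-0.2F_1 + 0.2F_2) = (-0.2)²·Var(F_1) + (0.2)²·Var(F_2) + 2·(-0.2)·(0.2)·Cov(F_1,F_2)
= 0.04·1 + 0.04·4.3 + -0.08·-1.76 = 0.3528

0.3528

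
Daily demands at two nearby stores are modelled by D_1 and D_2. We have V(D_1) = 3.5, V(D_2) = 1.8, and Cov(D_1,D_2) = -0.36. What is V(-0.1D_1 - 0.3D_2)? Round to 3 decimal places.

V(-0.1D_1 - 0.3D_2) = (-0.1)²·V(D_1) + (-0.3)²·V(D_2) + 2·(-0.1)·(-0.3)·Cov(D_1,D_2)
= 0.01·3.5 + 0.09·1.8 + 0.06·-0.36 = 0.1754

0.175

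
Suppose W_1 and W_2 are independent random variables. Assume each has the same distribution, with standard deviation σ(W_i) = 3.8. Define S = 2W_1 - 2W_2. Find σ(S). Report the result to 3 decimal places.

V(W_i) = (3.8)² = 14.44
By independence, V(S) = (2)²V(W_1) + (-2)²V(W_2)
= (2)²·14.44 + (-2)²·14.44 = 115.52
σ(S) = √115.52 ≈ 10.748

10.748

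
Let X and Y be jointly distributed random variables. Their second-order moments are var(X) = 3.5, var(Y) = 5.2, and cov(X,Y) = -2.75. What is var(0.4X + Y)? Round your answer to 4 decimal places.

var(0.4X + Y) = (0.4)²·var(X) + (1)²·var(Y) + 2·(0.4)·(1)·cov(X,Y)
= 0.16·3.5 + 1·5.2 + 0.8·-2.75 = 3.56

3.5600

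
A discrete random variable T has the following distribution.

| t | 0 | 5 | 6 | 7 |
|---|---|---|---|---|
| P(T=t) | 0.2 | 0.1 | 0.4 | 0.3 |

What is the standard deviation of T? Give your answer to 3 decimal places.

2.569

E[T] = (0)(0.2) + (5)(0.1) + (6)(0.4) + (7)(0.3) = 5
E[T²] = (0)²(0.2) + (5)²(0.1) + (6)²(0.4) + (7)²(0.3) = 31.6
Var(T) = E[T²] − (E[T])² = 31.6 − (5)² = 6.6
SD(T) = √6.6 ≈ 2.569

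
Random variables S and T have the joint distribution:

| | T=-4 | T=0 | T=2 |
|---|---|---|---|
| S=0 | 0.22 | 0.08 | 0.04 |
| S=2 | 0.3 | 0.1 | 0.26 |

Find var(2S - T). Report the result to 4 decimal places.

E[S] = 1.32,  E[T] = -1.48,  E[ST] = -1.36
var(S) = 2.64 − (1.32)² = 0.8976;  var(T) = 9.52 − (-1.48)² = 7.3296
cov(S,T) = -1.36 − (1.32)(-1.48) = 0.5936
var(2S - T) = (2)²·0.8976 + (-1)²·7.3296 + 2·(2)·(-1)·0.5936 = 8.5456

8.5456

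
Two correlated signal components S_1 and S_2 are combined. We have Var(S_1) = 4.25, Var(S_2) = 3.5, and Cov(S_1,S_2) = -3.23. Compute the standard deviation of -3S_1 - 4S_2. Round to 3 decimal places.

4.090

Var(-3S_1 - 4S_2) = (-3)²·Var(S_1) + (-4)²·Var(S_2) + 2·(-3)·(-4)·Cov(S_1,S_2)
= 9·4.25 + 16·3.5 + 24·-3.23 = 16.73
sd(-3S_1 - 4S_2) = √16.73 ≈ 4.090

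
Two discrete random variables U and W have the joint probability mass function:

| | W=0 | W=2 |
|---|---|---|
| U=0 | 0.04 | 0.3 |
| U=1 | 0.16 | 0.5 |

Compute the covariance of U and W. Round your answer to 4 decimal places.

-0.0560

E[U] = 0.66,  E[W] = 1.6
E[UW] = 1
cov(U,W) = E[UW] − E[U]E[W] = 1 − (0.66)(1.6) = -0.056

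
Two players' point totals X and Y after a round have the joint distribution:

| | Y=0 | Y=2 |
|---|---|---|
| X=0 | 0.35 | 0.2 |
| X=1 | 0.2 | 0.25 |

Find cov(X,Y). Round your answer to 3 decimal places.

0.095

E[X] = 0.45,  E[Y] = 0.9
E[XY] = 0.5
cov(X,Y) = E[XY] − E[X]E[Y] = 0.5 − (0.45)(0.9) = 0.095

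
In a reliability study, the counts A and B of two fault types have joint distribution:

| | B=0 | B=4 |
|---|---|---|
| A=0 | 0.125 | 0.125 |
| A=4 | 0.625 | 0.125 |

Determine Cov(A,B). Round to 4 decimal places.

-1.0000

E[A] = 3,  E[B] = 1
E[AB] = 2
Cov(A,B) = E[AB] − E[A]E[B] = 2 − (3)(1) = -1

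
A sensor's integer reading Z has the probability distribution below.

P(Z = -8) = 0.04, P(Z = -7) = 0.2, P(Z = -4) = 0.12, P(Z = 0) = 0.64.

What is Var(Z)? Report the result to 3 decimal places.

9.440

E[Z] = (-8)(0.04) + (-7)(0.2) + (-4)(0.12) + (0)(0.64) = -2.2
E[Z²] = (-8)²(0.04) + (-7)²(0.2) + (-4)²(0.12) + (0)²(0.64) = 14.28
Var(Z) = E[Z²] − (E[Z])² = 14.28 − (-2.2)² = 9.44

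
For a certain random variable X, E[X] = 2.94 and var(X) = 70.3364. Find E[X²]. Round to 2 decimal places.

E[X²] = var(X) + (E[X])² = 70.3364 + (2.94)² = 78.98

78.98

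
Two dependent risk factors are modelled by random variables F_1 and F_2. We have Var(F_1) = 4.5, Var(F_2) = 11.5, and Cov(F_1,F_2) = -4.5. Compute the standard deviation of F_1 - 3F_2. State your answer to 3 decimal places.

Var(F_1 - 3F_2) = (1)²·Var(F_1) + (-3)²·Var(F_2) + 2·(1)·(-3)·Cov(F_1,F_2)
= 1·4.5 + 9·11.5 + -6·-4.5 = 135
SD(F_1 - 3F_2) = √135 ≈ 11.619

11.619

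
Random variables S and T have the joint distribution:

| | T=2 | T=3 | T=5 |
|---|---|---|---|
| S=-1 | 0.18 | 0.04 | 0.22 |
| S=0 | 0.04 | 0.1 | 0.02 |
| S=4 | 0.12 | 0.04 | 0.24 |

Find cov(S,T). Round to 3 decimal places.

E[S] = 1.16,  E[T] = 3.62
E[ST] = 4.66
cov(S,T) = E[ST] − E[S]E[T] = 4.66 − (1.16)(3.62) = 0.4608

0.461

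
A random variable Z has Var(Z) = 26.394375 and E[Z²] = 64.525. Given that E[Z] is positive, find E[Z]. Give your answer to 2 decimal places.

(E[Z])² = E[Z²] − Var(Z) = 64.525 − 26.394375 = 38.130625
E[Z] = √38.130625 = 6.175

6.18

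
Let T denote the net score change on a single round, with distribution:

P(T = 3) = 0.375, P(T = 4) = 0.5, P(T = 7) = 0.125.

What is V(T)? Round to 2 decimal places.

1.50

E[T] = (3)(0.375) + (4)(0.5) + (7)(0.125) = 4
E[T²] = (3)²(0.375) + (4)²(0.5) + (7)²(0.125) = 17.5
V(T) = E[T²] − (E[T])² = 17.5 − (4)² = 1.5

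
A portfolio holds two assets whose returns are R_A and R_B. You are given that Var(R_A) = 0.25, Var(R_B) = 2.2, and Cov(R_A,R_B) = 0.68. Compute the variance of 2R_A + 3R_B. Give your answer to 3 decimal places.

28.960

Var(2R_A + 3R_B) = (2)²·Var(R_A) + (3)²·Var(R_B) + 2·(2)·(3)·Cov(R_A,R_B)
= 4·0.25 + 9·2.2 + 12·0.68 = 28.96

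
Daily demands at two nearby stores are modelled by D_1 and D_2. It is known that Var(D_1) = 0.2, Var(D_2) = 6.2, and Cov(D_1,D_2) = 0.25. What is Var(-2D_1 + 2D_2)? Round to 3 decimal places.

Var(-2D_1 + 2D_2) = (-2)²·Var(D_1) + (2)²·Var(D_2) + 2·(-2)·(2)·Cov(D_1,D_2)
= 4·0.2 + 4·6.2 + -8·0.25 = 23.6

23.600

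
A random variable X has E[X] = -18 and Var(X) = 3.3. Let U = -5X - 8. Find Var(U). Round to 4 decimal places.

Var(-5X - 8) = (-5)²·Var(X) = 25·3.3 = 82.5

82.5000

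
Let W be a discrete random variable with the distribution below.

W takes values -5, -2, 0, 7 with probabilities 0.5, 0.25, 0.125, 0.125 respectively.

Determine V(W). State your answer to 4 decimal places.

E[W] = (-5)(0.5) + (-2)(0.25) + (0)(0.125) + (7)(0.125) = -2.125
E[W²] = (-5)²(0.5) + (-2)²(0.25) + (0)²(0.125) + (7)²(0.125) = 19.625
V(W) = E[W²] − (E[W])² = 19.625 − (-2.125)² = 15.109375

15.1094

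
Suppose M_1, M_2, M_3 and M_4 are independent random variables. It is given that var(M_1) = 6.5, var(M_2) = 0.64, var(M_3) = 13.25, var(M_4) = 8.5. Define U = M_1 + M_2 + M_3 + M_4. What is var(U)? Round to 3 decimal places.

By independence, var(U) = (1)²var(M_1) + (1)²var(M_2) + (1)²var(M_3) + (1)²var(M_4)
= (1)²·6.5 + (1)²·0.64 + (1)²·13.25 + (1)²·8.5 = 28.89

28.890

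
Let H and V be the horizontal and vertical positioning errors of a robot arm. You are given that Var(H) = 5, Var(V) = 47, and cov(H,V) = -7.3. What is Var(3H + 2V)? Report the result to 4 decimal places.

Var(3H + 2V) = (3)²·Var(H) + (2)²·Var(V) + 2·(3)·(2)·cov(H,V)
= 9·5 + 4·47 + 12·-7.3 = 145.4

145.4000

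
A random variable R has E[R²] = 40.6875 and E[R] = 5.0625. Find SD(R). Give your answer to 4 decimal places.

3.8805

var(R) = 40.6875 − (5.0625)² = 15.05859375
SD(R) = √15.05859375 ≈ 3.8805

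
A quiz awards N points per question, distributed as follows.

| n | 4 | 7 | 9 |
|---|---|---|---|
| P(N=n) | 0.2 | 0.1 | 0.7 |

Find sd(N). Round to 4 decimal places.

E[N] = (4)(0.2) + (7)(0.1) + (9)(0.7) = 7.8
E[N²] = (4)²(0.2) + (7)²(0.1) + (9)²(0.7) = 64.8
Var(N) = E[N²] − (E[N])² = 64.8 − (7.8)² = 3.96
sd(N) = √3.96 ≈ 1.9900

1.9900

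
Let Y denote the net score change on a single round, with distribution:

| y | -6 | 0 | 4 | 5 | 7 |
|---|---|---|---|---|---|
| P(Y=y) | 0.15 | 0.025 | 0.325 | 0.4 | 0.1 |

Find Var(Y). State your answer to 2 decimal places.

E[Y] = (-6)(0.15) + (0)(0.025) + (4)(0.325) + (5)(0.4) + (7)(0.1) = 3.1
E[Y²] = (-6)²(0.15) + (0)²(0.025) + (4)²(0.325) + (5)²(0.4) + (7)²(0.1) = 25.5
Var(Y) = E[Y²] − (E[Y])² = 25.5 − (3.1)² = 15.89

15.89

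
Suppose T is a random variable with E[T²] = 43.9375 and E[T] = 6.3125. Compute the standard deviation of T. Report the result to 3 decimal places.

2.022

Var(T) = 43.9375 − (6.3125)² = 4.08984375
sd(T) = √4.08984375 ≈ 2.022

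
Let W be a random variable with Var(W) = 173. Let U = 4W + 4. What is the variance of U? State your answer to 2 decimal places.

2768.00

Var(4W + 4) = (4)²·Var(W) = 16·173 = 2768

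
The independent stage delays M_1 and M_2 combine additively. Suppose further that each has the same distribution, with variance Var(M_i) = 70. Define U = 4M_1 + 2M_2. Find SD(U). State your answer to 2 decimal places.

By independence, Var(U) = (4)²Var(M_1) + (2)²Var(M_2)
= (4)²·70 + (2)²·70 = 1400
SD(U) = √1400 ≈ 37.42

37.42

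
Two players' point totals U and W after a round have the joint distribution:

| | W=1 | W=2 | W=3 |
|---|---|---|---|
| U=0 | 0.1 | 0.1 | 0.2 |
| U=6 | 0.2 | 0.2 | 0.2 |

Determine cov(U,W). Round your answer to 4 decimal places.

E[U] = 3.6,  E[W] = 2.1
E[UW] = 7.2
cov(U,W) = E[UW] − E[U]E[W] = 7.2 − (3.6)(2.1) = -0.36

-0.3600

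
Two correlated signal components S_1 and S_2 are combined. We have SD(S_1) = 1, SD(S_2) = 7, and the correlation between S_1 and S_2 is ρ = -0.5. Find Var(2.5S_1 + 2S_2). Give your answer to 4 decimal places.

Var(S_1) = (1)² = 1;  Var(S_2) = (7)² = 49
cov(S_1,S_2) = ρ·SD(S_1)·SD(S_2) = -0.5·1·7 = -3.5
Var(2.5S_1 + 2S_2) = (2.5)²·Var(S_1) + (2)²·Var(S_2) + 2·(2.5)·(2)·cov(S_1,S_2)
= 6.25·1 + 4·49 + 10·-3.5 = 167.25

167.2500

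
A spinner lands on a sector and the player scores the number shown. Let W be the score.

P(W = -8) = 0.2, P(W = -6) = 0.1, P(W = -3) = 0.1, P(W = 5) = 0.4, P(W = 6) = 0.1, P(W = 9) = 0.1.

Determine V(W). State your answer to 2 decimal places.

E[W] = (-8)(0.2) + (-6)(0.1) + (-3)(0.1) + (5)(0.4) + (6)(0.1) + (9)(0.1) = 1
E[W²] = (-8)²(0.2) + (-6)²(0.1) + (-3)²(0.1) + (5)²(0.4) + (6)²(0.1) + (9)²(0.1) = 39
V(W) = E[W²] − (E[W])² = 39 − (1)² = 38

38.00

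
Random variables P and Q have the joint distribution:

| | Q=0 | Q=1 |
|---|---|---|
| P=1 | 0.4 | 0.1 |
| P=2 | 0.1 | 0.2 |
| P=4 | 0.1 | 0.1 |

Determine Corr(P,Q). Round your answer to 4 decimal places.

E[P] = 1.9,  E[Q] = 0.4
E[PQ] = 0.9
Cov(P,Q) = E[PQ] − E[P]E[Q] = 0.9 − (1.9)(0.4) = 0.14
Var(P) = 1.29,  Var(Q) = 0.24
ρ = 0.14 / √(1.29·0.24) ≈ 0.2516

0.2516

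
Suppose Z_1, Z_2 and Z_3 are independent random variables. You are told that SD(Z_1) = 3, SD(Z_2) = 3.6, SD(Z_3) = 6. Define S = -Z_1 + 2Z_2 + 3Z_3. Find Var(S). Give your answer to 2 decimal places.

Var(Z_1) = 9, Var(Z_2) = 12.96, Var(Z_3) = 36
By independence, Var(S) = (-1)²Var(Z_1) + (2)²Var(Z_2) + (3)²Var(Z_3)
= (-1)²·9 + (2)²·12.96 + (3)²·36 = 384.84

384.84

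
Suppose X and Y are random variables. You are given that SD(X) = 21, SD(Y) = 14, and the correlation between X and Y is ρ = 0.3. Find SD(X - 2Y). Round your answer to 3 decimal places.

29.533

Var(X) = (21)² = 441;  Var(Y) = (14)² = 196
Cov(X,Y) = ρ·SD(X)·SD(Y) = 0.3·21·14 = 88.2
Var(X - 2Y) = (1)²·Var(X) + (-2)²·Var(Y) + 2·(1)·(-2)·Cov(X,Y)
= 1·441 + 4·196 + -4·88.2 = 872.2
SD(X - 2Y) = √872.2 ≈ 29.533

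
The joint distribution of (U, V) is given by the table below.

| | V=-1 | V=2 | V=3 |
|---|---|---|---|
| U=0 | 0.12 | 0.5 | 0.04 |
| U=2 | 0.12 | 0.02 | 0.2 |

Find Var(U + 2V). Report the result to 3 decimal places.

9.602

E[U] = 0.68,  E[V] = 1.52,  E[UV] = 1.04
Var(U) = 1.36 − (0.68)² = 0.8976;  Var(V) = 4.48 − (1.52)² = 2.1696
cov(U,V) = 1.04 − (0.68)(1.52) = 0.0064
Var(U + 2V) = (1)²·0.8976 + (2)²·2.1696 + 2·(1)·(2)·0.0064 = 9.6016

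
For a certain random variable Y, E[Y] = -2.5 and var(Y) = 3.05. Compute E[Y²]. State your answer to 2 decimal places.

9.30

E[Y²] = var(Y) + (E[Y])² = 3.05 + (-2.5)² = 9.3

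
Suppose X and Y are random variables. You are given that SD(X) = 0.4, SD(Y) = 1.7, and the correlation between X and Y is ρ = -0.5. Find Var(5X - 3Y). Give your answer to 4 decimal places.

40.2100

Var(X) = (0.4)² = 0.16;  Var(Y) = (1.7)² = 2.89
Cov(X,Y) = ρ·SD(X)·SD(Y) = -0.5·0.4·1.7 = -0.34
Var(5X - 3Y) = (5)²·Var(X) + (-3)²·Var(Y) + 2·(5)·(-3)·Cov(X,Y)
= 25·0.16 + 9·2.89 + -30·-0.34 = 40.21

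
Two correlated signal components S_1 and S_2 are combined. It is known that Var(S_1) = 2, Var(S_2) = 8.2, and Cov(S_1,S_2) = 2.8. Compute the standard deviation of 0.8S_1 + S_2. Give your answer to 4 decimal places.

Var(0.8S_1 + S_2) = (0.8)²·Var(S_1) + (1)²·Var(S_2) + 2·(0.8)·(1)·Cov(S_1,S_2)
= 0.64·2 + 1·8.2 + 1.6·2.8 = 13.96
SD(0.8S_1 + S_2) = √13.96 ≈ 3.7363

3.7363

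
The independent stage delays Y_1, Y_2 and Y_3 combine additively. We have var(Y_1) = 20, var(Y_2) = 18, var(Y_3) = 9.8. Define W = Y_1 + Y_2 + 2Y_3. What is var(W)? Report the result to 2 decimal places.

77.20

By independence, var(W) = (1)²var(Y_1) + (1)²var(Y_2) + (2)²var(Y_3)
= (1)²·20 + (1)²·18 + (2)²·9.8 = 77.2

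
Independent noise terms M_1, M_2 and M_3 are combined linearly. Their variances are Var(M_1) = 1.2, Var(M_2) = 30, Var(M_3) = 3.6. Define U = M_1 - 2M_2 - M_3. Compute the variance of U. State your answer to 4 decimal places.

124.8000

By independence, Var(U) = (1)²Var(M_1) + (-2)²Var(M_2) + (-1)²Var(M_3)
= (1)²·1.2 + (-2)²·30 + (-1)²·3.6 = 124.8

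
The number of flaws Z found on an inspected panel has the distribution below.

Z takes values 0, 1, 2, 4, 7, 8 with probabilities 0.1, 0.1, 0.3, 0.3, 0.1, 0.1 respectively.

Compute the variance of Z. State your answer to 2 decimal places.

5.84

E[Z] = (0)(0.1) + (1)(0.1) + (2)(0.3) + (4)(0.3) + (7)(0.1) + (8)(0.1) = 3.4
E[Z²] = (0)²(0.1) + (1)²(0.1) + (2)²(0.3) + (4)²(0.3) + (7)²(0.1) + (8)²(0.1) = 17.4
V(Z) = E[Z²] − (E[Z])² = 17.4 − (3.4)² = 5.84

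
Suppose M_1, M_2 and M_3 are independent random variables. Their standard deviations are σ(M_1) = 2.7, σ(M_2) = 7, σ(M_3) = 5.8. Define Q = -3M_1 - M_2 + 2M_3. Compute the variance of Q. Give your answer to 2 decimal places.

249.17

Var(M_1) = 7.29, Var(M_2) = 49, Var(M_3) = 33.64
By independence, Var(Q) = (-3)²Var(M_1) + (-1)²Var(M_2) + (2)²Var(M_3)
= (-3)²·7.29 + (-1)²·49 + (2)²·33.64 = 249.17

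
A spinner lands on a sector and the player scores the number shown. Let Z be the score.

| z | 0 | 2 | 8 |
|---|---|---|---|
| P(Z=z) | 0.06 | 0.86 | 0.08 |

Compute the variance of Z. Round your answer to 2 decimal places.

2.99

E[Z] = (0)(0.06) + (2)(0.86) + (8)(0.08) = 2.36
E[Z²] = (0)²(0.06) + (2)²(0.86) + (8)²(0.08) = 8.56
var(Z) = E[Z²] − (E[Z])² = 8.56 − (2.36)² = 2.9904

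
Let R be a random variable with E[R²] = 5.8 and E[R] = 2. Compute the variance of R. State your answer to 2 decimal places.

V(R) = 5.8 − (2)² = 1.8

1.80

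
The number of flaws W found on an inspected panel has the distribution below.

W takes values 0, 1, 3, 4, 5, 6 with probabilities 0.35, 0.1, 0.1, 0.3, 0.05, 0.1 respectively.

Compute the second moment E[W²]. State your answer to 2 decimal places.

10.65

E[W²] = (0)²(0.35) + (1)²(0.1) + (3)²(0.1) + (4)²(0.3) + (5)²(0.05) + (6)²(0.1) = 10.65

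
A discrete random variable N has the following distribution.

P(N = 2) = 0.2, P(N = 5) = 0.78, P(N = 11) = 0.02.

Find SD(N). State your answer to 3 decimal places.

1.513

E[N] = (2)(0.2) + (5)(0.78) + (11)(0.02) = 4.52
E[N²] = (2)²(0.2) + (5)²(0.78) + (11)²(0.02) = 22.72
Var(N) = E[N²] − (E[N])² = 22.72 − (4.52)² = 2.2896
SD(N) = √2.2896 ≈ 1.513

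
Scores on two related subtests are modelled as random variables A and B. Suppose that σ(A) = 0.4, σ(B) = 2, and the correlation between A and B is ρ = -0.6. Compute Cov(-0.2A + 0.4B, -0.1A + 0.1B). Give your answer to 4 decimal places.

V(A) = (0.4)² = 0.16;  V(B) = (2)² = 4
Cov(A,B) = ρ·σ(A)·σ(B) = -0.6·0.4·2 = -0.48
Cov(-0.2A + 0.4B, -0.1A + 0.1B) = (-0.2)(-0.1)V(A) + (0.4)(0.1)V(B) + [(-0.2)(0.1) + (0.4)(-0.1)]Cov(A,B)
= 0.02·0.16 + 0.04·4 + -0.06·-0.48 = 0.192

0.1920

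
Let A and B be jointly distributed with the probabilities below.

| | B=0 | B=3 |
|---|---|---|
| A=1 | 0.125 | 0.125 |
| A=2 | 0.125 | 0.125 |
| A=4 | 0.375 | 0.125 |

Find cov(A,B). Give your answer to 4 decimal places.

E[A] = 2.75,  E[B] = 1.125
E[AB] = 2.625
cov(A,B) = E[AB] − E[A]E[B] = 2.625 − (2.75)(1.125) = -0.46875

-0.4688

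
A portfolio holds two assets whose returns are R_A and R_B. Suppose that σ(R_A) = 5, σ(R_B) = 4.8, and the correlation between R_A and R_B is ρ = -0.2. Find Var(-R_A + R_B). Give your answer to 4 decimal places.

Var(R_A) = (5)² = 25;  Var(R_B) = (4.8)² = 23.04
Cov(R_A,R_B) = ρ·σ(R_A)·σ(R_B) = -0.2·5·4.8 = -4.8
Var(-R_A + R_B) = (-1)²·Var(R_A) + (1)²·Var(R_B) + 2·(-1)·(1)·Cov(R_A,R_B)
= 1·25 + 1·23.04 + -2·-4.8 = 57.64

57.6400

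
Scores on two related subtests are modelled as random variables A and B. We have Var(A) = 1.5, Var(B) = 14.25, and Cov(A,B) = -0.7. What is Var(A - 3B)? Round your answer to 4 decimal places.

133.9500

Var(A - 3B) = (1)²·Var(A) + (-3)²·Var(B) + 2·(1)·(-3)·Cov(A,B)
= 1·1.5 + 9·14.25 + -6·-0.7 = 133.95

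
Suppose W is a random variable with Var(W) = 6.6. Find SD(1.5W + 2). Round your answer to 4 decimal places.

Var(1.5W + 2) = (1.5)²·6.6 = 14.85
SD(1.5W + 2) = √14.85 ≈ 3.8536

3.8536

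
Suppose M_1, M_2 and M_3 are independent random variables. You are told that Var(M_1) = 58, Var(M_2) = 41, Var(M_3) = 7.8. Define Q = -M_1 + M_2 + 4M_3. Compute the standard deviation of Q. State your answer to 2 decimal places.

By independence, Var(Q) = (-1)²Var(M_1) + (1)²Var(M_2) + (4)²Var(M_3)
= (-1)²·58 + (1)²·41 + (4)²·7.8 = 223.8
sd(Q) = √223.8 ≈ 14.96

14.96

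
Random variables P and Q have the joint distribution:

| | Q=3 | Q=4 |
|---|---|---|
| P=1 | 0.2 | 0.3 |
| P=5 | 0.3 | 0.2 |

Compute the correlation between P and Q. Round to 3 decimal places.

-0.200

E[P] = 3,  E[Q] = 3.5
E[PQ] = 10.3
cov(P,Q) = E[PQ] − E[P]E[Q] = 10.3 − (3)(3.5) = -0.2
V(P) = 4,  V(Q) = 0.25
ρ = -0.2 / √(4·0.25) ≈ -0.200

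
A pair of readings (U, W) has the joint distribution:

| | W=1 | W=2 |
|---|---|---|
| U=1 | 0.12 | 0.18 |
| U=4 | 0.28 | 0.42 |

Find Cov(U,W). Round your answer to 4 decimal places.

0.0000

E[U] = 3.1,  E[W] = 1.6
E[UW] = 4.96
Cov(U,W) = E[UW] − E[U]E[W] = 4.96 − (3.1)(1.6) = 0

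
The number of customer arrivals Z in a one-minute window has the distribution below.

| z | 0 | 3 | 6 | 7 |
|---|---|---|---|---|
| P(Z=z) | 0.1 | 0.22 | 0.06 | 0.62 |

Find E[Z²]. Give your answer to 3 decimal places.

E[Z²] = (0)²(0.1) + (3)²(0.22) + (6)²(0.06) + (7)²(0.62) = 34.52

34.520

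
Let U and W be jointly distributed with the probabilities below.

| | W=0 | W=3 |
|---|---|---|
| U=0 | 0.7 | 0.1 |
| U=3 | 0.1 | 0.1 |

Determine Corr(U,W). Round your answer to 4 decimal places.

0.3750

E[U] = 0.6,  E[W] = 0.6
E[UW] = 0.9
Cov(U,W) = E[UW] − E[U]E[W] = 0.9 − (0.6)(0.6) = 0.54
Var(U) = 1.44,  Var(W) = 1.44
ρ = 0.54 / √(1.44·1.44) ≈ 0.3750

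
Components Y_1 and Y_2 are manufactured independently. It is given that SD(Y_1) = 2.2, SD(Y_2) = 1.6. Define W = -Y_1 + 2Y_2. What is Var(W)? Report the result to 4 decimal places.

Var(Y_1) = 4.84, Var(Y_2) = 2.56
By independence, Var(W) = (-1)²Var(Y_1) + (2)²Var(Y_2)
= (-1)²·4.84 + (2)²·2.56 = 15.08

15.0800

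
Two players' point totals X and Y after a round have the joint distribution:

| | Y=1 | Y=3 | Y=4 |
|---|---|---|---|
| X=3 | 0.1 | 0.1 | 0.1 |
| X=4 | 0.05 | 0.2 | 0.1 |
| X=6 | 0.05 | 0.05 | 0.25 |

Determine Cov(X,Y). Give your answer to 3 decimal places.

0.380

E[X] = 4.4,  E[Y] = 3.05
E[XY] = 13.8
Cov(X,Y) = E[XY] − E[X]E[Y] = 13.8 − (4.4)(3.05) = 0.38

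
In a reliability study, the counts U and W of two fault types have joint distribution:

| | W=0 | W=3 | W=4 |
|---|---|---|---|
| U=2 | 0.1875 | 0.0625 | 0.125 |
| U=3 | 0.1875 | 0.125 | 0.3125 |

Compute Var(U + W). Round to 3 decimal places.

E[U] = 2.625,  E[W] = 2.3125,  E[UW] = 6.25
Var(U) = 7.125 − (2.625)² = 0.234375;  Var(W) = 8.6875 − (2.3125)² = 3.33984375
Cov(U,W) = 6.25 − (2.625)(2.3125) = 0.1796875
Var(U + W) = (1)²·0.234375 + (1)²·3.33984375 + 2·(1)·(1)·0.1796875 = 3.93359375

3.934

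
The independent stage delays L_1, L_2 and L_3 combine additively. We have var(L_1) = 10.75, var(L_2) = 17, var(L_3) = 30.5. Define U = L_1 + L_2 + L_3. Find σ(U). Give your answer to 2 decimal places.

By independence, var(U) = (1)²var(L_1) + (1)²var(L_2) + (1)²var(L_3)
= (1)²·10.75 + (1)²·17 + (1)²·30.5 = 58.25
σ(U) = √58.25 ≈ 7.63

7.63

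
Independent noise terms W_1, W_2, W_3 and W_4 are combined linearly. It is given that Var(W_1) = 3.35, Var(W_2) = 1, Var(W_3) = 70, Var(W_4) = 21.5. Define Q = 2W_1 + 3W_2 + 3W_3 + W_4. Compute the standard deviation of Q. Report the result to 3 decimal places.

25.960

By independence, Var(Q) = (2)²Var(W_1) + (3)²Var(W_2) + (3)²Var(W_3) + (1)²Var(W_4)
= (2)²·3.35 + (3)²·1 + (3)²·70 + (1)²·21.5 = 673.9
SD(Q) = √673.9 ≈ 25.960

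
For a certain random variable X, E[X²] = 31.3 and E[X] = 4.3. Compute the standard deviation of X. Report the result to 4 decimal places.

var(X) = 31.3 − (4.3)² = 12.81
SD(X) = √12.81 ≈ 3.5791

3.5791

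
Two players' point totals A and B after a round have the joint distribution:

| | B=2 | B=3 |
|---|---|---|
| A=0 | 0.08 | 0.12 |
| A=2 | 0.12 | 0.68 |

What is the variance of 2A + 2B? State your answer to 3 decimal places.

3.840

E[A] = 1.6,  E[B] = 2.8,  E[AB] = 4.56
Var(A) = 3.2 − (1.6)² = 0.64;  Var(B) = 8 − (2.8)² = 0.16
Cov(A,B) = 4.56 − (1.6)(2.8) = 0.08
Var(2A + 2B) = (2)²·0.64 + (2)²·0.16 + 2·(2)·(2)·0.08 = 3.84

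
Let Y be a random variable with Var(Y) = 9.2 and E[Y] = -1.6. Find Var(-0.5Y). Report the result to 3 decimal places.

2.300

Var(-0.5Y) = (-0.5)²·Var(Y) = 0.25·9.2 = 2.3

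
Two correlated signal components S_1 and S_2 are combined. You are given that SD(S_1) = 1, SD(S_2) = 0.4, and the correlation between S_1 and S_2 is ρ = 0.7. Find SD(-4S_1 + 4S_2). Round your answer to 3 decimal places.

3.098

V(S_1) = (1)² = 1;  V(S_2) = (0.4)² = 0.16
cov(S_1,S_2) = ρ·SD(S_1)·SD(S_2) = 0.7·1·0.4 = 0.28
V(-4S_1 + 4S_2) = (-4)²·V(S_1) + (4)²·V(S_2) + 2·(-4)·(4)·cov(S_1,S_2)
= 16·1 + 16·0.16 + -32·0.28 = 9.6
SD(-4S_1 + 4S_2) = √9.6 ≈ 3.098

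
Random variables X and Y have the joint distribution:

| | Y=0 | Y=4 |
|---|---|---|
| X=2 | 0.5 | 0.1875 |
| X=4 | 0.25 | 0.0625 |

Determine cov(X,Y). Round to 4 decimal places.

E[X] = 2.625,  E[Y] = 1
E[XY] = 2.5
cov(X,Y) = E[XY] − E[X]E[Y] = 2.5 − (2.625)(1) = -0.125

-0.1250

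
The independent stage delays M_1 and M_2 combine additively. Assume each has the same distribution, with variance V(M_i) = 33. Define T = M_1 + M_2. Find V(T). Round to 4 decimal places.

By independence, V(T) = (1)²V(M_1) + (1)²V(M_2)
= (1)²·33 + (1)²·33 = 66

66.0000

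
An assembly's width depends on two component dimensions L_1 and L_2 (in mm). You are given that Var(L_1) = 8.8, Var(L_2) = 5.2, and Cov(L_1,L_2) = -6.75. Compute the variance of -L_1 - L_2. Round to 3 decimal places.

Var(-L_1 - L_2) = (-1)²·Var(L_1) + (-1)²·Var(L_2) + 2·(-1)·(-1)·Cov(L_1,L_2)
= 1·8.8 + 1·5.2 + 2·-6.75 = 0.5

0.500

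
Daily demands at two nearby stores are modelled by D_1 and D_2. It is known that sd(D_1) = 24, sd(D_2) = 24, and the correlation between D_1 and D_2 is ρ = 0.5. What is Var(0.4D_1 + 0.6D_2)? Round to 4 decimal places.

437.7600

Var(D_1) = (24)² = 576;  Var(D_2) = (24)² = 576
Cov(D_1,D_2) = ρ·sd(D_1)·sd(D_2) = 0.5·24·24 = 288
Var(0.4D_1 + 0.6D_2) = (0.4)²·Var(D_1) + (0.6)²·Var(D_2) + 2·(0.4)·(0.6)·Cov(D_1,D_2)
= 0.16·576 + 0.36·576 + 0.48·288 = 437.76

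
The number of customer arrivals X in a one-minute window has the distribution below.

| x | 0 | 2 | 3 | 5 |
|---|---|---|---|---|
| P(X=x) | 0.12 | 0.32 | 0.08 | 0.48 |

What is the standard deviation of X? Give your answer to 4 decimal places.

1.8004

E[X] = (0)(0.12) + (2)(0.32) + (3)(0.08) + (5)(0.48) = 3.28
E[X²] = (0)²(0.12) + (2)²(0.32) + (3)²(0.08) + (5)²(0.48) = 14
var(X) = E[X²] − (E[X])² = 14 − (3.28)² = 3.2416
σ(X) = √3.2416 ≈ 1.8004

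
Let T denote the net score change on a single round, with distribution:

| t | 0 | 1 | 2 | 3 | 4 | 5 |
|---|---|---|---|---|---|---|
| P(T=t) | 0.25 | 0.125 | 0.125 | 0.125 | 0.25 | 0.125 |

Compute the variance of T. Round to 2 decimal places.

E[T] = (0)(0.25) + (1)(0.125) + (2)(0.125) + (3)(0.125) + (4)(0.25) + (5)(0.125) = 2.375
E[T²] = (0)²(0.25) + (1)²(0.125) + (2)²(0.125) + (3)²(0.125) + (4)²(0.25) + (5)²(0.125) = 8.875
var(T) = E[T²] − (E[T])² = 8.875 − (2.375)² = 3.234375

3.23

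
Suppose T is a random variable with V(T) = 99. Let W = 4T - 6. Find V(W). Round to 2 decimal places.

1584.00

V(4T - 6) = (4)²·V(T) = 16·99 = 1584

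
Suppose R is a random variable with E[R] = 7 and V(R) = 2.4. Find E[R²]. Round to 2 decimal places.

E[R²] = V(R) + (E[R])² = 2.4 + (7)² = 51.4

51.40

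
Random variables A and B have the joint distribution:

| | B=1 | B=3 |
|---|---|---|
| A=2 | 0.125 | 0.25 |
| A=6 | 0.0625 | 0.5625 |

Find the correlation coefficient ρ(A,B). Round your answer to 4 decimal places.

0.2894

E[A] = 4.5,  E[B] = 2.625
E[AB] = 12.25
Cov(A,B) = E[AB] − E[A]E[B] = 12.25 − (4.5)(2.625) = 0.4375
V(A) = 3.75,  V(B) = 0.609375
ρ = 0.4375 / √(3.75·0.609375) ≈ 0.2894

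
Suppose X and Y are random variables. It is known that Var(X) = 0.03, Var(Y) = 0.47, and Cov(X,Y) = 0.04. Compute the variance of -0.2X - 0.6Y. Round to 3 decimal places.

Var(-0.2X - 0.6Y) = (-0.2)²·Var(X) + (-0.6)²·Var(Y) + 2·(-0.2)·(-0.6)·Cov(X,Y)
= 0.04·0.03 + 0.36·0.47 + 0.24·0.04 = 0.18

0.180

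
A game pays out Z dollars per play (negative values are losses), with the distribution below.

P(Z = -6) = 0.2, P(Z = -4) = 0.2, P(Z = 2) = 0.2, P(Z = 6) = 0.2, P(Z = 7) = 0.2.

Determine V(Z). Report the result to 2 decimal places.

E[Z] = (-6)(0.2) + (-4)(0.2) + (2)(0.2) + (6)(0.2) + (7)(0.2) = 1
E[Z²] = (-6)²(0.2) + (-4)²(0.2) + (2)²(0.2) + (6)²(0.2) + (7)²(0.2) = 28.2
V(Z) = E[Z²] − (E[Z])² = 28.2 − (1)² = 27.2

27.20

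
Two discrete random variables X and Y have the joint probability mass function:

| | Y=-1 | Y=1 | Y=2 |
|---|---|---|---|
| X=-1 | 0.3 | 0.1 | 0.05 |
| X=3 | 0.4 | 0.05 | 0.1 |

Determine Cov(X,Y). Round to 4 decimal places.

-0.0500

E[X] = 1.2,  E[Y] = -0.25
E[XY] = -0.35
Cov(X,Y) = E[XY] − E[X]E[Y] = -0.35 − (1.2)(-0.25) = -0.05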